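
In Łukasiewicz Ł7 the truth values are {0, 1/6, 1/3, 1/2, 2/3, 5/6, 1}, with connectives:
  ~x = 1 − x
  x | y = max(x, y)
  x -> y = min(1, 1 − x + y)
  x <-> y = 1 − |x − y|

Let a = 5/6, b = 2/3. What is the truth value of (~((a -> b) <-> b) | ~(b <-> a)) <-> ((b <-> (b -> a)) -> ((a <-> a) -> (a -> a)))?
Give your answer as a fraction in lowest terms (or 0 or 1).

1/6

a -> b = 5/6 -> 2/3 = 5/6
(a -> b) <-> b = 5/6 <-> 2/3 = 5/6
~((a -> b) <-> b) = ~5/6 = 1/6
b <-> a = 2/3 <-> 5/6 = 5/6
~(b <-> a) = ~5/6 = 1/6
~((a -> b) <-> b) | ~(b <-> a) = 1/6 | 1/6 = 1/6
b -> a = 2/3 -> 5/6 = 1
b <-> (b -> a) = 2/3 <-> 1 = 2/3
a <-> a = 5/6 <-> 5/6 = 1
a -> a = 5/6 -> 5/6 = 1
(a <-> a) -> (a -> a) = 1 -> 1 = 1
(b <-> (b -> a)) -> ((a <-> a) -> (a -> a)) = 2/3 -> 1 = 1
(~((a -> b) <-> b) | ~(b <-> a)) <-> ((b <-> (b -> a)) -> ((a <-> a) -> (a -> a))) = 1/6 <-> 1 = 1/6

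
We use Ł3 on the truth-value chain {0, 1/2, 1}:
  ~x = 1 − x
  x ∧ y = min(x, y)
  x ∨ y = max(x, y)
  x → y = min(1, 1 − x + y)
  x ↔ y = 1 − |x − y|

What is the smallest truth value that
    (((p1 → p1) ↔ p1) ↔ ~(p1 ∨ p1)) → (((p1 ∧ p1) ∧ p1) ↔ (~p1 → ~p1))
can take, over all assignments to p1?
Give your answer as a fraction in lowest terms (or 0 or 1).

Take p1 = 1/2:
p1 → p1 = 1/2 → 1/2 = 1
(p1 → p1) ↔ p1 = 1 ↔ 1/2 = 1/2
p1 ∨ p1 = 1/2 ∨ 1/2 = 1/2
~(p1 ∨ p1) = ~1/2 = 1/2
((p1 → p1) ↔ p1) ↔ ~(p1 ∨ p1) = 1/2 ↔ 1/2 = 1
p1 ∧ p1 = 1/2 ∧ 1/2 = 1/2
(p1 ∧ p1) ∧ p1 = 1/2 ∧ 1/2 = 1/2
~p1 = ~1/2 = 1/2
~p1 = ~1/2 = 1/2
~p1 → ~p1 = 1/2 → 1/2 = 1
((p1 ∧ p1) ∧ p1) ↔ (~p1 → ~p1) = 1/2 ↔ 1 = 1/2
(((p1 → p1) ↔ p1) ↔ ~(p1 ∨ p1)) → (((p1 ∧ p1) ∧ p1) ↔ (~p1 → ~p1)) = 1 → 1/2 = 1/2
No assignment yields a value below 1/2, so this is the minimum.

1/2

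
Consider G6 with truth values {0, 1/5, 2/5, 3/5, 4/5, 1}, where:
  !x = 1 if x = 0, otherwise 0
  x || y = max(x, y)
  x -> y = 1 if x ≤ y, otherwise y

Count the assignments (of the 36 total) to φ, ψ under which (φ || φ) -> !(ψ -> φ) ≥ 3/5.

value 1: 6 assignments (counts)
value 0: 30 assignments
So 6 of the 36 assignments meet the threshold.

6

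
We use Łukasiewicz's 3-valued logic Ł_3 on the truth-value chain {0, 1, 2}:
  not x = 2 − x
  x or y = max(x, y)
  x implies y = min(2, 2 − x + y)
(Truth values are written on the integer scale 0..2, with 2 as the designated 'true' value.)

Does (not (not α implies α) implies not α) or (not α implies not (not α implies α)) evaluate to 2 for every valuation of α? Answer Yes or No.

α = 0 ↦ 2
α = 1 ↦ 2
α = 2 ↦ 2
Every assignment gives a value ≥ 2.

Yes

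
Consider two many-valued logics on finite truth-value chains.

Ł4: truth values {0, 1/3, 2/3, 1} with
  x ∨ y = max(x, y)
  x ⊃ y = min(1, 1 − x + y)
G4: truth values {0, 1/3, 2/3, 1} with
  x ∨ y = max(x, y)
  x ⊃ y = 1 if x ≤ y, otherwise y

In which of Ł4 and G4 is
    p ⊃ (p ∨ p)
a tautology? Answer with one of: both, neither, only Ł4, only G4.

In Ł4: every assignment gives 1 — tautology.
In G4: every assignment gives 1 — tautology.

both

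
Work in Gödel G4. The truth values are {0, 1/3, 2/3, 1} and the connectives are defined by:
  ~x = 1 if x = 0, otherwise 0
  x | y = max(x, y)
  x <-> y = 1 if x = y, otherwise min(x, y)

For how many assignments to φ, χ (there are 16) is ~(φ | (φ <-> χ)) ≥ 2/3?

φ = 0, χ = 0 ↦ 0  <
φ = 0, χ = 1/3 ↦ 1  ≥
φ = 0, χ = 2/3 ↦ 1  ≥
φ = 0, χ = 1 ↦ 1  ≥
φ = 1/3, χ = 0 ↦ 0  <
φ = 1/3, χ = 1/3 ↦ 0  <
φ = 1/3, χ = 2/3 ↦ 0  <
φ = 1/3, χ = 1 ↦ 0  <
φ = 2/3, χ = 0 ↦ 0  <
φ = 2/3, χ = 1/3 ↦ 0  <
φ = 2/3, χ = 2/3 ↦ 0  <
φ = 2/3, χ = 1 ↦ 0  <
φ = 1, χ = 0 ↦ 0  <
φ = 1, χ = 1/3 ↦ 0  <
φ = 1, χ = 2/3 ↦ 0  <
φ = 1, χ = 1 ↦ 0  <
So 3 of the 16 assignments meet the threshold.

3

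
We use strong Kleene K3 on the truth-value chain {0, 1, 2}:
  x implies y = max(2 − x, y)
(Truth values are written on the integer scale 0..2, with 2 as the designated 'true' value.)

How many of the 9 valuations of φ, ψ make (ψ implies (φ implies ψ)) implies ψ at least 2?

3

φ = 0, ψ = 0 ↦ 0  <
φ = 0, ψ = 1 ↦ 1  <
φ = 0, ψ = 2 ↦ 2  ≥
φ = 1, ψ = 0 ↦ 0  <
φ = 1, ψ = 1 ↦ 1  <
φ = 1, ψ = 2 ↦ 2  ≥
φ = 2, ψ = 0 ↦ 0  <
φ = 2, ψ = 1 ↦ 1  <
φ = 2, ψ = 2 ↦ 2  ≥
So 3 of the 9 assignments meet the threshold.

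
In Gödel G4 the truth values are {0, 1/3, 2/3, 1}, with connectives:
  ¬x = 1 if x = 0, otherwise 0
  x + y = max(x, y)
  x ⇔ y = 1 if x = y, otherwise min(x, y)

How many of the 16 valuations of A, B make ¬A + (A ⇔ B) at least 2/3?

A = 0, B = 0 ↦ 1  ≥
A = 0, B = 1/3 ↦ 1  ≥
A = 0, B = 2/3 ↦ 1  ≥
A = 0, B = 1 ↦ 1  ≥
A = 1/3, B = 0 ↦ 0  <
A = 1/3, B = 1/3 ↦ 1  ≥
A = 1/3, B = 2/3 ↦ 1/3  <
A = 1/3, B = 1 ↦ 1/3  <
A = 2/3, B = 0 ↦ 0  <
A = 2/3, B = 1/3 ↦ 1/3  <
A = 2/3, B = 2/3 ↦ 1  ≥
A = 2/3, B = 1 ↦ 2/3  ≥
A = 1, B = 0 ↦ 0  <
A = 1, B = 1/3 ↦ 1/3  <
A = 1, B = 2/3 ↦ 2/3  ≥
A = 1, B = 1 ↦ 1  ≥
So 9 of the 16 assignments meet the threshold.

9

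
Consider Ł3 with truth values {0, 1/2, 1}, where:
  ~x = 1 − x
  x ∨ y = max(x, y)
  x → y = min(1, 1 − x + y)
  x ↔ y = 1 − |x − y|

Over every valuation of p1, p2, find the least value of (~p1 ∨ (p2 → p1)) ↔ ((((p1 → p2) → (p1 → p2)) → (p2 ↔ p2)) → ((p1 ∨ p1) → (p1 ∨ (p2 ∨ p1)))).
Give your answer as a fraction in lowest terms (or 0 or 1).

1/2

Take p1 = 1/2, p2 = 1:
~p1 = ~1/2 = 1/2
p2 → p1 = 1 → 1/2 = 1/2
~p1 ∨ (p2 → p1) = 1/2 ∨ 1/2 = 1/2
p1 → p2 = 1/2 → 1 = 1
p1 → p2 = 1/2 → 1 = 1
(p1 → p2) → (p1 → p2) = 1 → 1 = 1
p2 ↔ p2 = 1 ↔ 1 = 1
((p1 → p2) → (p1 → p2)) → (p2 ↔ p2) = 1 → 1 = 1
p1 ∨ p1 = 1/2 ∨ 1/2 = 1/2
p2 ∨ p1 = 1 ∨ 1/2 = 1
p1 ∨ (p2 ∨ p1) = 1/2 ∨ 1 = 1
(p1 ∨ p1) → (p1 ∨ (p2 ∨ p1)) = 1/2 → 1 = 1
(((p1 → p2) → (p1 → p2)) → (p2 ↔ p2)) → ((p1 ∨ p1) → (p1 ∨ (p2 ∨ p1))) = 1 → 1 = 1
(~p1 ∨ (p2 → p1)) ↔ ((((p1 → p2) → (p1 → p2)) → (p2 ↔ p2)) → ((p1 ∨ p1) → (p1 ∨ (p2 ∨ p1)))) = 1/2 ↔ 1 = 1/2
No assignment yields a value below 1/2, so this is the minimum.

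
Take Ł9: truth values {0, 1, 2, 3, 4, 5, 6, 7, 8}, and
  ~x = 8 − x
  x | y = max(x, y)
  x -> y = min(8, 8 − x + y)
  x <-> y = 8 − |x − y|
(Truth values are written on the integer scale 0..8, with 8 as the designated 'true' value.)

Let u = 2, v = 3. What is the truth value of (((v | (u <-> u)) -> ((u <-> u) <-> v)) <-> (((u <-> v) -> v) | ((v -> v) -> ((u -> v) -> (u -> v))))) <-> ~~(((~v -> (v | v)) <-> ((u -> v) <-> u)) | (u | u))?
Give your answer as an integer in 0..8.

7

u <-> u = 2 <-> 2 = 8
v | (u <-> u) = 3 | 8 = 8
u <-> u = 2 <-> 2 = 8
(u <-> u) <-> v = 8 <-> 3 = 3
(v | (u <-> u)) -> ((u <-> u) <-> v) = 8 -> 3 = 3
u <-> v = 2 <-> 3 = 7
(u <-> v) -> v = 7 -> 3 = 4
v -> v = 3 -> 3 = 8
u -> v = 2 -> 3 = 8
u -> v = 2 -> 3 = 8
(u -> v) -> (u -> v) = 8 -> 8 = 8
(v -> v) -> ((u -> v) -> (u -> v)) = 8 -> 8 = 8
((u <-> v) -> v) | ((v -> v) -> ((u -> v) -> (u -> v))) = 4 | 8 = 8
((v | (u <-> u)) -> ((u <-> u) <-> v)) <-> (((u <-> v) -> v) | ((v -> v) -> ((u -> v) -> (u -> v)))) = 3 <-> 8 = 3
~v = ~3 = 5
v | v = 3 | 3 = 3
~v -> (v | v) = 5 -> 3 = 6
u -> v = 2 -> 3 = 8
(u -> v) <-> u = 8 <-> 2 = 2
(~v -> (v | v)) <-> ((u -> v) <-> u) = 6 <-> 2 = 4
u | u = 2 | 2 = 2
((~v -> (v | v)) <-> ((u -> v) <-> u)) | (u | u) = 4 | 2 = 4
~(((~v -> (v | v)) <-> ((u -> v) <-> u)) | (u | u)) = ~4 = 4
~~(((~v -> (v | v)) <-> ((u -> v) <-> u)) | (u | u)) = ~4 = 4
(((v | (u <-> u)) -> ((u <-> u) <-> v)) <-> (((u <-> v) -> v) | ((v -> v) -> ((u -> v) -> (u -> v))))) <-> ~~(((~v -> (v | v)) <-> ((u -> v) <-> u)) | (u | u)) = 3 <-> 4 = 7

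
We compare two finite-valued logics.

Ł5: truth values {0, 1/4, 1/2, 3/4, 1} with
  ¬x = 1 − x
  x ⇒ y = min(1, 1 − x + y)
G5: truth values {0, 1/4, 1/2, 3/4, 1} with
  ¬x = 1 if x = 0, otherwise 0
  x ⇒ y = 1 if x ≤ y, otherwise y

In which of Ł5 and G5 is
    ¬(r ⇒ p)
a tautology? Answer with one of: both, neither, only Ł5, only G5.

neither

In Ł5: at p = 0, r = 0 the value is 0 — not a tautology.
In G5: at p = 0, r = 0 the value is 0 — not a tautology.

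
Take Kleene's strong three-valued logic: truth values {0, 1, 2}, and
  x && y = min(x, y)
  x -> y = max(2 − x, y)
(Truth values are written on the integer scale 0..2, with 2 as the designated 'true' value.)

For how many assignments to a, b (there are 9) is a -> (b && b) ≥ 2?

5

a = 0, b = 0 ↦ 2  ≥
a = 0, b = 1 ↦ 2  ≥
a = 0, b = 2 ↦ 2  ≥
a = 1, b = 0 ↦ 1  <
a = 1, b = 1 ↦ 1  <
a = 1, b = 2 ↦ 2  ≥
a = 2, b = 0 ↦ 0  <
a = 2, b = 1 ↦ 1  <
a = 2, b = 2 ↦ 2  ≥
So 5 of the 9 assignments meet the threshold.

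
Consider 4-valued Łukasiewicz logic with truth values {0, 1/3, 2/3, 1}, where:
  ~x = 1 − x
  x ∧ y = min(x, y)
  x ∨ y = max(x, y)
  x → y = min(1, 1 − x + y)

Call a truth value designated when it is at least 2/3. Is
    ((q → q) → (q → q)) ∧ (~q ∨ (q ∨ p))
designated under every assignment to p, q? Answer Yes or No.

Yes

p = 0, q = 0 ↦ 1
p = 0, q = 1/3 ↦ 2/3
p = 0, q = 2/3 ↦ 2/3
p = 0, q = 1 ↦ 1
p = 1/3, q = 0 ↦ 1
p = 1/3, q = 1/3 ↦ 2/3
p = 1/3, q = 2/3 ↦ 2/3
p = 1/3, q = 1 ↦ 1
p = 2/3, q = 0 ↦ 1
p = 2/3, q = 1/3 ↦ 2/3
p = 2/3, q = 2/3 ↦ 2/3
p = 2/3, q = 1 ↦ 1
p = 1, q = 0 ↦ 1
p = 1, q = 1/3 ↦ 1
p = 1, q = 2/3 ↦ 1
p = 1, q = 1 ↦ 1
Every assignment gives a value ≥ 2/3.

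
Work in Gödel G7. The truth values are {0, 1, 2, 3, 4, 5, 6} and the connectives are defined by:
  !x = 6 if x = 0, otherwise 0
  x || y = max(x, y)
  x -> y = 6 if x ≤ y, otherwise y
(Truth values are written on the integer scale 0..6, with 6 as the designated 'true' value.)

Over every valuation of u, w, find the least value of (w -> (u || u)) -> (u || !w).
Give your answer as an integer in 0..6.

Take u = 1, w = 1:
u || u = 1 || 1 = 1
w -> (u || u) = 1 -> 1 = 6
!w = !1 = 0
u || !w = 1 || 0 = 1
(w -> (u || u)) -> (u || !w) = 6 -> 1 = 1
No assignment yields a value below 1, so this is the minimum.

1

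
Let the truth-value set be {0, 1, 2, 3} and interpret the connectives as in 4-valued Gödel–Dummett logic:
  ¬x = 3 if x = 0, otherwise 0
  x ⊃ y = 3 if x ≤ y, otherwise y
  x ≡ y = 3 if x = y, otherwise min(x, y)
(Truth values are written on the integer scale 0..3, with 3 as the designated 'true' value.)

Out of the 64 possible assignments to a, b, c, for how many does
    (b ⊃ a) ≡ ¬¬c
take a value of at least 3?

33

value 3: 33 assignments (counts)
value 2: 3 assignments
value 1: 6 assignments
value 0: 22 assignments
So 33 of the 64 assignments meet the threshold.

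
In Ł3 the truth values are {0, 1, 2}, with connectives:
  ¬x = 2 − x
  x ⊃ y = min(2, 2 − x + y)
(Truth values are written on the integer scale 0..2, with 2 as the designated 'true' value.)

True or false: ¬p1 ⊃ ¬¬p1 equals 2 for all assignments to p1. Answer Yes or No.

No

Counterexample: take p1 = 0.
¬p1 = ¬0 = 2
¬p1 = ¬0 = 2
¬¬p1 = ¬2 = 0
¬p1 ⊃ ¬¬p1 = 2 ⊃ 0 = 0
This gives 0 ≠ 2.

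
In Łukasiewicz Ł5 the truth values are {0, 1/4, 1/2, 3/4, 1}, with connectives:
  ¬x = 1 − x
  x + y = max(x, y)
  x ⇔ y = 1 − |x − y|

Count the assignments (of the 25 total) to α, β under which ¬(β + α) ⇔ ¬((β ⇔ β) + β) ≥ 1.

value 1: 9 assignments (counts)
value 3/4: 7 assignments
value 1/2: 5 assignments
value 1/4: 3 assignments
value 0: 1 assignment
So 9 of the 25 assignments meet the threshold.

9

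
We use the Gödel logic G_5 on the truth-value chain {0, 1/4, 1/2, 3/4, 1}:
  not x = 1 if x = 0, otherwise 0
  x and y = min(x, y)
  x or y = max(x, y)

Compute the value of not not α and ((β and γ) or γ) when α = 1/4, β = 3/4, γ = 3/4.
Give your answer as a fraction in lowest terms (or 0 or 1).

3/4

not α = not 1/4 = 0
not not α = not 0 = 1
β and γ = 3/4 and 3/4 = 3/4
(β and γ) or γ = 3/4 or 3/4 = 3/4
not not α and ((β and γ) or γ) = 1 and 3/4 = 3/4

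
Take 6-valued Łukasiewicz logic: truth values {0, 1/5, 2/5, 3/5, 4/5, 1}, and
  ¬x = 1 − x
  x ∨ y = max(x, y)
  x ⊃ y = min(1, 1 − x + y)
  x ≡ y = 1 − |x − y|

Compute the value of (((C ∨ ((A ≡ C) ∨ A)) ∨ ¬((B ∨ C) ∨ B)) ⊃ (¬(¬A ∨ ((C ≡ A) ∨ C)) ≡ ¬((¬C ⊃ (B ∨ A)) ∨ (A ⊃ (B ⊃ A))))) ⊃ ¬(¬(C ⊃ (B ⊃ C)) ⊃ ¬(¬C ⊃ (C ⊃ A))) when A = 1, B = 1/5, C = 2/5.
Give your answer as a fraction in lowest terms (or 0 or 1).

3/5

A ≡ C = 1 ≡ 2/5 = 2/5
(A ≡ C) ∨ A = 2/5 ∨ 1 = 1
C ∨ ((A ≡ C) ∨ A) = 2/5 ∨ 1 = 1
B ∨ C = 1/5 ∨ 2/5 = 2/5
(B ∨ C) ∨ B = 2/5 ∨ 1/5 = 2/5
¬((B ∨ C) ∨ B) = ¬2/5 = 3/5
(C ∨ ((A ≡ C) ∨ A)) ∨ ¬((B ∨ C) ∨ B) = 1 ∨ 3/5 = 1
¬A = ¬1 = 0
C ≡ A = 2/5 ≡ 1 = 2/5
(C ≡ A) ∨ C = 2/5 ∨ 2/5 = 2/5
¬A ∨ ((C ≡ A) ∨ C) = 0 ∨ 2/5 = 2/5
¬(¬A ∨ ((C ≡ A) ∨ C)) = ¬2/5 = 3/5
¬C = ¬2/5 = 3/5
B ∨ A = 1/5 ∨ 1 = 1
¬C ⊃ (B ∨ A) = 3/5 ⊃ 1 = 1
B ⊃ A = 1/5 ⊃ 1 = 1
A ⊃ (B ⊃ A) = 1 ⊃ 1 = 1
(¬C ⊃ (B ∨ A)) ∨ (A ⊃ (B ⊃ A)) = 1 ∨ 1 = 1
¬((¬C ⊃ (B ∨ A)) ∨ (A ⊃ (B ⊃ A))) = ¬1 = 0
¬(¬A ∨ ((C ≡ A) ∨ C)) ≡ ¬((¬C ⊃ (B ∨ A)) ∨ (A ⊃ (B ⊃ A))) = 3/5 ≡ 0 = 2/5
((C ∨ ((A ≡ C) ∨ A)) ∨ ¬((B ∨ C) ∨ B)) ⊃ (¬(¬A ∨ ((C ≡ A) ∨ C)) ≡ ¬((¬C ⊃ (B ∨ A)) ∨ (A ⊃ (B ⊃ A)))) = 1 ⊃ 2/5 = 2/5
B ⊃ C = 1/5 ⊃ 2/5 = 1
C ⊃ (B ⊃ C) = 2/5 ⊃ 1 = 1
¬(C ⊃ (B ⊃ C)) = ¬1 = 0
¬C = ¬2/5 = 3/5
C ⊃ A = 2/5 ⊃ 1 = 1
¬C ⊃ (C ⊃ A) = 3/5 ⊃ 1 = 1
¬(¬C ⊃ (C ⊃ A)) = ¬1 = 0
¬(C ⊃ (B ⊃ C)) ⊃ ¬(¬C ⊃ (C ⊃ A)) = 0 ⊃ 0 = 1
¬(¬(C ⊃ (B ⊃ C)) ⊃ ¬(¬C ⊃ (C ⊃ A))) = ¬1 = 0
(((C ∨ ((A ≡ C) ∨ A)) ∨ ¬((B ∨ C) ∨ B)) ⊃ (¬(¬A ∨ ((C ≡ A) ∨ C)) ≡ ¬((¬C ⊃ (B ∨ A)) ∨ (A ⊃ (B ⊃ A))))) ⊃ ¬(¬(C ⊃ (B ⊃ C)) ⊃ ¬(¬C ⊃ (C ⊃ A))) = 2/5 ⊃ 0 = 3/5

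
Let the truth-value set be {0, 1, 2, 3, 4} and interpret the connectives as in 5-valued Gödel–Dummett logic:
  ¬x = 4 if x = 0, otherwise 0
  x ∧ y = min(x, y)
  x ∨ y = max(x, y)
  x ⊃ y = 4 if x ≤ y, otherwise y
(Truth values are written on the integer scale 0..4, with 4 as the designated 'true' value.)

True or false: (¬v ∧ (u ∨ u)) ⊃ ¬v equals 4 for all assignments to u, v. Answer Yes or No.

Yes

At u = 0, v = 3, for instance:
¬v = ¬3 = 0
u ∨ u = 0 ∨ 0 = 0
¬v ∧ (u ∨ u) = 0 ∧ 0 = 0
(¬v ∧ (u ∨ u)) ⊃ ¬v = 0 ⊃ 0 = 4
and checking the remaining 24 assignments likewise gives ≥ 4 in every case.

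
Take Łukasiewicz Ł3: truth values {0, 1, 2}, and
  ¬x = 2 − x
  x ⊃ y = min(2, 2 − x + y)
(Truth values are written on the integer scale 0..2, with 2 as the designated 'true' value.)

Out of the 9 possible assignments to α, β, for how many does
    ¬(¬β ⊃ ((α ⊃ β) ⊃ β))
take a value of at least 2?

α = 0, β = 0 ↦ 2  ≥
α = 0, β = 1 ↦ 0  <
α = 0, β = 2 ↦ 0  <
α = 1, β = 0 ↦ 1  <
α = 1, β = 1 ↦ 0  <
α = 1, β = 2 ↦ 0  <
α = 2, β = 0 ↦ 0  <
α = 2, β = 1 ↦ 0  <
α = 2, β = 2 ↦ 0  <
So 1 of the 9 assignments meets the threshold.

1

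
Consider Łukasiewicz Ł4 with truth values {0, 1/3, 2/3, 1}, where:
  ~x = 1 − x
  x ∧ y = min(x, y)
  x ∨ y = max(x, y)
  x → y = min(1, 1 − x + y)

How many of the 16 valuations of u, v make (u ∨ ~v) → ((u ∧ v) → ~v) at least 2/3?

15

u = 0, v = 0 ↦ 1  ≥
u = 0, v = 1/3 ↦ 1  ≥
u = 0, v = 2/3 ↦ 1  ≥
u = 0, v = 1 ↦ 1  ≥
u = 1/3, v = 0 ↦ 1  ≥
u = 1/3, v = 1/3 ↦ 1  ≥
u = 1/3, v = 2/3 ↦ 1  ≥
u = 1/3, v = 1 ↦ 1  ≥
u = 2/3, v = 0 ↦ 1  ≥
u = 2/3, v = 1/3 ↦ 1  ≥
u = 2/3, v = 2/3 ↦ 1  ≥
u = 2/3, v = 1 ↦ 2/3  ≥
u = 1, v = 0 ↦ 1  ≥
u = 1, v = 1/3 ↦ 1  ≥
u = 1, v = 2/3 ↦ 2/3  ≥
u = 1, v = 1 ↦ 0  <
So 15 of the 16 assignments meet the threshold.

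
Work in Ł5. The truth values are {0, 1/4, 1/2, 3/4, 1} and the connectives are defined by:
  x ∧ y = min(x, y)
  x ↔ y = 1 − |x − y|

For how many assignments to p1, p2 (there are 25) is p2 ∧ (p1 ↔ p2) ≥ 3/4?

value 1: 1 assignment (counts)
value 3/4: 4 assignments (counts)
value 1/2: 7 assignments
value 1/4: 7 assignments
value 0: 6 assignments
So 5 of the 25 assignments meet the threshold.

5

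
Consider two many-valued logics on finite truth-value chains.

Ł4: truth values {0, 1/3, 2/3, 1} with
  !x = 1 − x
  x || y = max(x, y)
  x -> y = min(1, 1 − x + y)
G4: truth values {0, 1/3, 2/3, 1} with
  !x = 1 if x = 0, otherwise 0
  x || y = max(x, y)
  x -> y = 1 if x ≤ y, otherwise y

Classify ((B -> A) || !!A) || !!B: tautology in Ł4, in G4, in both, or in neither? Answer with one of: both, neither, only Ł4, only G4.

only G4

In Ł4: at A = 0, B = 1/3 the value is 2/3 — not a tautology.
In G4: every assignment gives 1 — tautology.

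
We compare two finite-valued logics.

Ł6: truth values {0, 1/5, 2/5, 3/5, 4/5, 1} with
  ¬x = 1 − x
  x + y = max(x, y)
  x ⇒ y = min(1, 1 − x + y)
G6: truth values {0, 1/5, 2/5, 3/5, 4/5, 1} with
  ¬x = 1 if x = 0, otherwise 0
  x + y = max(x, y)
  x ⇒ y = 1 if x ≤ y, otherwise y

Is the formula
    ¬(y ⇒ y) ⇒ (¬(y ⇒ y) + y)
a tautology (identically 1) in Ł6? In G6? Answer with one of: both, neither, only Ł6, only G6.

In Ł6: every assignment gives 1 — tautology.
In G6: every assignment gives 1 — tautology.

both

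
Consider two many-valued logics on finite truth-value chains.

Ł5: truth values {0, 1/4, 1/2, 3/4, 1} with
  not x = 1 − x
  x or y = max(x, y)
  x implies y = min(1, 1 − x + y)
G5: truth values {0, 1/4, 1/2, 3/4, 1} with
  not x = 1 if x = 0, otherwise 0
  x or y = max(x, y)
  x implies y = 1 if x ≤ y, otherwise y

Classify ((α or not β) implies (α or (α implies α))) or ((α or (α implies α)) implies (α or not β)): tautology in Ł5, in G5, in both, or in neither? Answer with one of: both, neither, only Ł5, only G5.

both

In Ł5: every assignment gives 1 — tautology.
In G5: every assignment gives 1 — tautology.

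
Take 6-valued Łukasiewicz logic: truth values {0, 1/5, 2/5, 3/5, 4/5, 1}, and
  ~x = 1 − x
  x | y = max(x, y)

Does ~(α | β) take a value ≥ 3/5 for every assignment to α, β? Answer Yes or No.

Counterexample: take α = 0, β = 3/5.
α | β = 0 | 3/5 = 3/5
~(α | β) = ~3/5 = 2/5
This gives 2/5, which is below 3/5.

No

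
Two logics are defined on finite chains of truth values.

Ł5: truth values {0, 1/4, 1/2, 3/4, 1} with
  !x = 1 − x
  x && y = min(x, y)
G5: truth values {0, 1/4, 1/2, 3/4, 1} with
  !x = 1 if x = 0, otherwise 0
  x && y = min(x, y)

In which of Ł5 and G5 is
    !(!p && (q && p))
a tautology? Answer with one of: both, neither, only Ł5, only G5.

only G5

In Ł5: at p = 1/4, q = 1/4 the value is 3/4 — not a tautology.
In G5: every assignment gives 1 — tautology.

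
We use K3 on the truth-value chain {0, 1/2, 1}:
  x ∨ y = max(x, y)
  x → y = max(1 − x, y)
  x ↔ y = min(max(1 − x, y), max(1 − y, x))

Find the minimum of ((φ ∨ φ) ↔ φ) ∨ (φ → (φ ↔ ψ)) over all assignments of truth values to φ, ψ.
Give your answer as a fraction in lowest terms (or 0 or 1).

Take φ = 1/2, ψ = 0:
φ ∨ φ = 1/2 ∨ 1/2 = 1/2
(φ ∨ φ) ↔ φ = 1/2 ↔ 1/2 = 1/2
φ ↔ ψ = 1/2 ↔ 0 = 1/2
φ → (φ ↔ ψ) = 1/2 → 1/2 = 1/2
((φ ∨ φ) ↔ φ) ∨ (φ → (φ ↔ ψ)) = 1/2 ∨ 1/2 = 1/2
No assignment yields a value below 1/2, so this is the minimum.

1/2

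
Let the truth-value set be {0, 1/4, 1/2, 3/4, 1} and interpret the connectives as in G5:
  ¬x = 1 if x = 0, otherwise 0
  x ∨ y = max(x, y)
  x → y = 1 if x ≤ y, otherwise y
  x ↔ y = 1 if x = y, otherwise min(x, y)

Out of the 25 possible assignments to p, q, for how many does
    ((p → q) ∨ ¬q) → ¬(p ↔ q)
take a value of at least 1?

8

value 1: 8 assignments (counts)
value 0: 17 assignments
So 8 of the 25 assignments meet the threshold.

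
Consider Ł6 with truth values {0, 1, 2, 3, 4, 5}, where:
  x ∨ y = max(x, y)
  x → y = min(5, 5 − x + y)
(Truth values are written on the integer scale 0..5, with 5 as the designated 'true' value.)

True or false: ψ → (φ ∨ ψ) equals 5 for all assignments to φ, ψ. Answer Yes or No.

At φ = 4, ψ = 5, for instance:
φ ∨ ψ = 4 ∨ 5 = 5
ψ → (φ ∨ ψ) = 5 → 5 = 5
and checking the remaining 35 assignments likewise gives ≥ 5 in every case.

Yes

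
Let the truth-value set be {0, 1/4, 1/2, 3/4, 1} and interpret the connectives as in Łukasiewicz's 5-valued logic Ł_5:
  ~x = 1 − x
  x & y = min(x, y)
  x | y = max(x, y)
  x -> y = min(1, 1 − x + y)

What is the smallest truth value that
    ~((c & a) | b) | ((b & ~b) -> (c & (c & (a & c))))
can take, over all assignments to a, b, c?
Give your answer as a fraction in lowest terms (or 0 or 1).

Take a = 0, b = 1/2, c = 0:
c & a = 0 & 0 = 0
(c & a) | b = 0 | 1/2 = 1/2
~((c & a) | b) = ~1/2 = 1/2
~b = ~1/2 = 1/2
b & ~b = 1/2 & 1/2 = 1/2
a & c = 0 & 0 = 0
c & (a & c) = 0 & 0 = 0
c & (c & (a & c)) = 0 & 0 = 0
(b & ~b) -> (c & (c & (a & c))) = 1/2 -> 0 = 1/2
~((c & a) | b) | ((b & ~b) -> (c & (c & (a & c)))) = 1/2 | 1/2 = 1/2
No assignment yields a value below 1/2, so this is the minimum.

1/2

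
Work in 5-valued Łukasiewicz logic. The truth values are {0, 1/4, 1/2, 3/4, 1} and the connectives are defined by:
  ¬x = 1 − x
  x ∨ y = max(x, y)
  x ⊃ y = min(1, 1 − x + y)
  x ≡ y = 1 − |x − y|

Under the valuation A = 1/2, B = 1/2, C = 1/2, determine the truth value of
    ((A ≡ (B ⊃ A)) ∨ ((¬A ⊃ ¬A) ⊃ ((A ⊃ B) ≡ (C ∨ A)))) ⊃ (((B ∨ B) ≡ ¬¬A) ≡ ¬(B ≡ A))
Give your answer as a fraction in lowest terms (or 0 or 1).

1/2

B ⊃ A = 1/2 ⊃ 1/2 = 1
A ≡ (B ⊃ A) = 1/2 ≡ 1 = 1/2
¬A = ¬1/2 = 1/2
¬A = ¬1/2 = 1/2
¬A ⊃ ¬A = 1/2 ⊃ 1/2 = 1
A ⊃ B = 1/2 ⊃ 1/2 = 1
C ∨ A = 1/2 ∨ 1/2 = 1/2
(A ⊃ B) ≡ (C ∨ A) = 1 ≡ 1/2 = 1/2
(¬A ⊃ ¬A) ⊃ ((A ⊃ B) ≡ (C ∨ A)) = 1 ⊃ 1/2 = 1/2
(A ≡ (B ⊃ A)) ∨ ((¬A ⊃ ¬A) ⊃ ((A ⊃ B) ≡ (C ∨ A))) = 1/2 ∨ 1/2 = 1/2
B ∨ B = 1/2 ∨ 1/2 = 1/2
¬A = ¬1/2 = 1/2
¬¬A = ¬1/2 = 1/2
(B ∨ B) ≡ ¬¬A = 1/2 ≡ 1/2 = 1
B ≡ A = 1/2 ≡ 1/2 = 1
¬(B ≡ A) = ¬1 = 0
((B ∨ B) ≡ ¬¬A) ≡ ¬(B ≡ A) = 1 ≡ 0 = 0
((A ≡ (B ⊃ A)) ∨ ((¬A ⊃ ¬A) ⊃ ((A ⊃ B) ≡ (C ∨ A)))) ⊃ (((B ∨ B) ≡ ¬¬A) ≡ ¬(B ≡ A)) = 1/2 ⊃ 0 = 1/2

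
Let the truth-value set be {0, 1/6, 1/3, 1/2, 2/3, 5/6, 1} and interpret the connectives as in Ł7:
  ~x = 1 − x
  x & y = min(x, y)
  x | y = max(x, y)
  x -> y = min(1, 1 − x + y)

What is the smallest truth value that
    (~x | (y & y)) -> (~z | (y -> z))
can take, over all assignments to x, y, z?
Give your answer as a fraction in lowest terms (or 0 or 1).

1/2

Take x = 0, y = 1, z = 1/2:
~x = ~0 = 1
y & y = 1 & 1 = 1
~x | (y & y) = 1 | 1 = 1
~z = ~1/2 = 1/2
y -> z = 1 -> 1/2 = 1/2
~z | (y -> z) = 1/2 | 1/2 = 1/2
(~x | (y & y)) -> (~z | (y -> z)) = 1 -> 1/2 = 1/2
No assignment yields a value below 1/2, so this is the minimum.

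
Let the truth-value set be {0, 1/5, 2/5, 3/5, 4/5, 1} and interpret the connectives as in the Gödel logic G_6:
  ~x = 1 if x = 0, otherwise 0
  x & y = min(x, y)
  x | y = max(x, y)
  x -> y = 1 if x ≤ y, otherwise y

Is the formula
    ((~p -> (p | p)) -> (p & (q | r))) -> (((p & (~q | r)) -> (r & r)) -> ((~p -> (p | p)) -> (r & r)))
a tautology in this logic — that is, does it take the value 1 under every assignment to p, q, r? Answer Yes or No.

No

Counterexample: take p = 1/5, q = 1/5, r = 0.
~p = ~1/5 = 0
p | p = 1/5 | 1/5 = 1/5
~p -> (p | p) = 0 -> 1/5 = 1
q | r = 1/5 | 0 = 1/5
p & (q | r) = 1/5 & 1/5 = 1/5
(~p -> (p | p)) -> (p & (q | r)) = 1 -> 1/5 = 1/5
~q = ~1/5 = 0
~q | r = 0 | 0 = 0
p & (~q | r) = 1/5 & 0 = 0
r & r = 0 & 0 = 0
(p & (~q | r)) -> (r & r) = 0 -> 0 = 1
~p = ~1/5 = 0
p | p = 1/5 | 1/5 = 1/5
~p -> (p | p) = 0 -> 1/5 = 1
r & r = 0 & 0 = 0
(~p -> (p | p)) -> (r & r) = 1 -> 0 = 0
((p & (~q | r)) -> (r & r)) -> ((~p -> (p | p)) -> (r & r)) = 1 -> 0 = 0
((~p -> (p | p)) -> (p & (q | r))) -> (((p & (~q | r)) -> (r & r)) -> ((~p -> (p | p)) -> (r & r))) = 1/5 -> 0 = 0
This gives 0 ≠ 1.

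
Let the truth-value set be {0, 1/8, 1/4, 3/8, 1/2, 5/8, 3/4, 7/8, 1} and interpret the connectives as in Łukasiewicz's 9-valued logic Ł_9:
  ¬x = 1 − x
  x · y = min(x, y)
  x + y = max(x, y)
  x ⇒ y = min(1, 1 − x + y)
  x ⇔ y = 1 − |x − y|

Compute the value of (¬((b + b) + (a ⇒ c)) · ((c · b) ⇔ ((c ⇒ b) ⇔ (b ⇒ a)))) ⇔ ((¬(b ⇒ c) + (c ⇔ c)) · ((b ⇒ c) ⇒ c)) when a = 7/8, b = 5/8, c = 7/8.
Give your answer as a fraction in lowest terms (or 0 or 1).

b + b = 5/8 + 5/8 = 5/8
a ⇒ c = 7/8 ⇒ 7/8 = 1
(b + b) + (a ⇒ c) = 5/8 + 1 = 1
¬((b + b) + (a ⇒ c)) = ¬1 = 0
c · b = 7/8 · 5/8 = 5/8
c ⇒ b = 7/8 ⇒ 5/8 = 3/4
b ⇒ a = 5/8 ⇒ 7/8 = 1
(c ⇒ b) ⇔ (b ⇒ a) = 3/4 ⇔ 1 = 3/4
(c · b) ⇔ ((c ⇒ b) ⇔ (b ⇒ a)) = 5/8 ⇔ 3/4 = 7/8
¬((b + b) + (a ⇒ c)) · ((c · b) ⇔ ((c ⇒ b) ⇔ (b ⇒ a))) = 0 · 7/8 = 0
b ⇒ c = 5/8 ⇒ 7/8 = 1
¬(b ⇒ c) = ¬1 = 0
c ⇔ c = 7/8 ⇔ 7/8 = 1
¬(b ⇒ c) + (c ⇔ c) = 0 + 1 = 1
b ⇒ c = 5/8 ⇒ 7/8 = 1
(b ⇒ c) ⇒ c = 1 ⇒ 7/8 = 7/8
(¬(b ⇒ c) + (c ⇔ c)) · ((b ⇒ c) ⇒ c) = 1 · 7/8 = 7/8
(¬((b + b) + (a ⇒ c)) · ((c · b) ⇔ ((c ⇒ b) ⇔ (b ⇒ a)))) ⇔ ((¬(b ⇒ c) + (c ⇔ c)) · ((b ⇒ c) ⇒ c)) = 0 ⇔ 7/8 = 1/8

1/8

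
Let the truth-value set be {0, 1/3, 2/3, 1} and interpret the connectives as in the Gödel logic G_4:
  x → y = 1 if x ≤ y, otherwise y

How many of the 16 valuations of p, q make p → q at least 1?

10

p = 0, q = 0 ↦ 1  ≥
p = 0, q = 1/3 ↦ 1  ≥
p = 0, q = 2/3 ↦ 1  ≥
p = 0, q = 1 ↦ 1  ≥
p = 1/3, q = 0 ↦ 0  <
p = 1/3, q = 1/3 ↦ 1  ≥
p = 1/3, q = 2/3 ↦ 1  ≥
p = 1/3, q = 1 ↦ 1  ≥
p = 2/3, q = 0 ↦ 0  <
p = 2/3, q = 1/3 ↦ 1/3  <
p = 2/3, q = 2/3 ↦ 1  ≥
p = 2/3, q = 1 ↦ 1  ≥
p = 1, q = 0 ↦ 0  <
p = 1, q = 1/3 ↦ 1/3  <
p = 1, q = 2/3 ↦ 2/3  <
p = 1, q = 1 ↦ 1  ≥
So 10 of the 16 assignments meet the threshold.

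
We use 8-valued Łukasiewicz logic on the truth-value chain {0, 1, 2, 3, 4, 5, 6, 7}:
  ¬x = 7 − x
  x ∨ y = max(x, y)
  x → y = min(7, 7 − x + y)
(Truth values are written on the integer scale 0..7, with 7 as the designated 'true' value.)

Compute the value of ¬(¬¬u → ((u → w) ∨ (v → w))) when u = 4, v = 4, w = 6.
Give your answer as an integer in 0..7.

¬u = ¬4 = 3
¬¬u = ¬3 = 4
u → w = 4 → 6 = 7
v → w = 4 → 6 = 7
(u → w) ∨ (v → w) = 7 ∨ 7 = 7
¬¬u → ((u → w) ∨ (v → w)) = 4 → 7 = 7
¬(¬¬u → ((u → w) ∨ (v → w))) = ¬7 = 0

0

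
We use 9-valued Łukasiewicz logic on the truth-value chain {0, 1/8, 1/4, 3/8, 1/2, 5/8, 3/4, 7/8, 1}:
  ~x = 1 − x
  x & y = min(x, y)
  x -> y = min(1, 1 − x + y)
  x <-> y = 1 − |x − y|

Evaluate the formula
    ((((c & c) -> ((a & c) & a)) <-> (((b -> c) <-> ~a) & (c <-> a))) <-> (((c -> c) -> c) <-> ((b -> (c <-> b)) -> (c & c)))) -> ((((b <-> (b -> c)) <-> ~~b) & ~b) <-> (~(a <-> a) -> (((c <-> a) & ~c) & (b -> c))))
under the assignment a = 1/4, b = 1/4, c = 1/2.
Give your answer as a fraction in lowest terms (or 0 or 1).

3/4

c & c = 1/2 & 1/2 = 1/2
a & c = 1/4 & 1/2 = 1/4
(a & c) & a = 1/4 & 1/4 = 1/4
(c & c) -> ((a & c) & a) = 1/2 -> 1/4 = 3/4
b -> c = 1/4 -> 1/2 = 1
~a = ~1/4 = 3/4
(b -> c) <-> ~a = 1 <-> 3/4 = 3/4
c <-> a = 1/2 <-> 1/4 = 3/4
((b -> c) <-> ~a) & (c <-> a) = 3/4 & 3/4 = 3/4
((c & c) -> ((a & c) & a)) <-> (((b -> c) <-> ~a) & (c <-> a)) = 3/4 <-> 3/4 = 1
c -> c = 1/2 -> 1/2 = 1
(c -> c) -> c = 1 -> 1/2 = 1/2
c <-> b = 1/2 <-> 1/4 = 3/4
b -> (c <-> b) = 1/4 -> 3/4 = 1
c & c = 1/2 & 1/2 = 1/2
(b -> (c <-> b)) -> (c & c) = 1 -> 1/2 = 1/2
((c -> c) -> c) <-> ((b -> (c <-> b)) -> (c & c)) = 1/2 <-> 1/2 = 1
(((c & c) -> ((a & c) & a)) <-> (((b -> c) <-> ~a) & (c <-> a))) <-> (((c -> c) -> c) <-> ((b -> (c <-> b)) -> (c & c))) = 1 <-> 1 = 1
b -> c = 1/4 -> 1/2 = 1
b <-> (b -> c) = 1/4 <-> 1 = 1/4
~b = ~1/4 = 3/4
~~b = ~3/4 = 1/4
(b <-> (b -> c)) <-> ~~b = 1/4 <-> 1/4 = 1
~b = ~1/4 = 3/4
((b <-> (b -> c)) <-> ~~b) & ~b = 1 & 3/4 = 3/4
a <-> a = 1/4 <-> 1/4 = 1
~(a <-> a) = ~1 = 0
c <-> a = 1/2 <-> 1/4 = 3/4
~c = ~1/2 = 1/2
(c <-> a) & ~c = 3/4 & 1/2 = 1/2
b -> c = 1/4 -> 1/2 = 1
((c <-> a) & ~c) & (b -> c) = 1/2 & 1 = 1/2
~(a <-> a) -> (((c <-> a) & ~c) & (b -> c)) = 0 -> 1/2 = 1
(((b <-> (b -> c)) <-> ~~b) & ~b) <-> (~(a <-> a) -> (((c <-> a) & ~c) & (b -> c))) = 3/4 <-> 1 = 3/4
((((c & c) -> ((a & c) & a)) <-> (((b -> c) <-> ~a) & (c <-> a))) <-> (((c -> c) -> c) <-> ((b -> (c <-> b)) -> (c & c)))) -> ((((b <-> (b -> c)) <-> ~~b) & ~b) <-> (~(a <-> a) -> (((c <-> a) & ~c) & (b -> c)))) = 1 -> 3/4 = 3/4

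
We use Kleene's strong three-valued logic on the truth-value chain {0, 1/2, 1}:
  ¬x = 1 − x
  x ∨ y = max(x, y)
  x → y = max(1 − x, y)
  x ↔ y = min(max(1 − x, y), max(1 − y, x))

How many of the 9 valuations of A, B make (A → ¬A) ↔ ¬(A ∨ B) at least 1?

4

A = 0, B = 0 ↦ 1  ≥
A = 0, B = 1/2 ↦ 1/2  <
A = 0, B = 1 ↦ 0  <
A = 1/2, B = 0 ↦ 1/2  <
A = 1/2, B = 1/2 ↦ 1/2  <
A = 1/2, B = 1 ↦ 1/2  <
A = 1, B = 0 ↦ 1  ≥
A = 1, B = 1/2 ↦ 1  ≥
A = 1, B = 1 ↦ 1  ≥
So 4 of the 9 assignments meet the threshold.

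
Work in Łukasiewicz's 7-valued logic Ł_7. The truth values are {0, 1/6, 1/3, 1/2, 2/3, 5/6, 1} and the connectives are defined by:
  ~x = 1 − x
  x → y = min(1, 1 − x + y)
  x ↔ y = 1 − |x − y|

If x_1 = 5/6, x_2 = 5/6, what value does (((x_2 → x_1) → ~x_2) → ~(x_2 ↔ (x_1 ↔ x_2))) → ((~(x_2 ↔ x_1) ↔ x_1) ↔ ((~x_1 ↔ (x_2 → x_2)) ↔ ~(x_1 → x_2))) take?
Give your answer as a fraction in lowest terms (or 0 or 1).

x_2 → x_1 = 5/6 → 5/6 = 1
~x_2 = ~5/6 = 1/6
(x_2 → x_1) → ~x_2 = 1 → 1/6 = 1/6
x_1 ↔ x_2 = 5/6 ↔ 5/6 = 1
x_2 ↔ (x_1 ↔ x_2) = 5/6 ↔ 1 = 5/6
~(x_2 ↔ (x_1 ↔ x_2)) = ~5/6 = 1/6
((x_2 → x_1) → ~x_2) → ~(x_2 ↔ (x_1 ↔ x_2)) = 1/6 → 1/6 = 1
x_2 ↔ x_1 = 5/6 ↔ 5/6 = 1
~(x_2 ↔ x_1) = ~1 = 0
~(x_2 ↔ x_1) ↔ x_1 = 0 ↔ 5/6 = 1/6
~x_1 = ~5/6 = 1/6
x_2 → x_2 = 5/6 → 5/6 = 1
~x_1 ↔ (x_2 → x_2) = 1/6 ↔ 1 = 1/6
x_1 → x_2 = 5/6 → 5/6 = 1
~(x_1 → x_2) = ~1 = 0
(~x_1 ↔ (x_2 → x_2)) ↔ ~(x_1 → x_2) = 1/6 ↔ 0 = 5/6
(~(x_2 ↔ x_1) ↔ x_1) ↔ ((~x_1 ↔ (x_2 → x_2)) ↔ ~(x_1 → x_2)) = 1/6 ↔ 5/6 = 1/3
(((x_2 → x_1) → ~x_2) → ~(x_2 ↔ (x_1 ↔ x_2))) → ((~(x_2 ↔ x_1) ↔ x_1) ↔ ((~x_1 ↔ (x_2 → x_2)) ↔ ~(x_1 → x_2))) = 1 → 1/3 = 1/3

1/3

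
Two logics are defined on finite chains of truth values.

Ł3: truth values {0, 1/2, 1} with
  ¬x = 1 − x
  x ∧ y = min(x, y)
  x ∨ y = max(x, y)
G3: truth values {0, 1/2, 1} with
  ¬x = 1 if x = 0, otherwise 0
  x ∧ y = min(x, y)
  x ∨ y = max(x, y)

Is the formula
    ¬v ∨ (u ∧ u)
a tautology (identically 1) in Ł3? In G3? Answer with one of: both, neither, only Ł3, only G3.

In Ł3: at u = 0, v = 1/2 the value is 1/2 — not a tautology.
In G3: at u = 0, v = 1/2 the value is 0 — not a tautology.

neither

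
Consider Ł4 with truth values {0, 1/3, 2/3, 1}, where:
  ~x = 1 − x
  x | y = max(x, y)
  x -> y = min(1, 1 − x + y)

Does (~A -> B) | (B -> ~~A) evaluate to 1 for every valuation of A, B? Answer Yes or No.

Counterexample: take A = 0, B = 1/3.
~A = ~0 = 1
~A -> B = 1 -> 1/3 = 1/3
~A = ~0 = 1
~~A = ~1 = 0
B -> ~~A = 1/3 -> 0 = 2/3
(~A -> B) | (B -> ~~A) = 1/3 | 2/3 = 2/3
This gives 2/3 ≠ 1.

No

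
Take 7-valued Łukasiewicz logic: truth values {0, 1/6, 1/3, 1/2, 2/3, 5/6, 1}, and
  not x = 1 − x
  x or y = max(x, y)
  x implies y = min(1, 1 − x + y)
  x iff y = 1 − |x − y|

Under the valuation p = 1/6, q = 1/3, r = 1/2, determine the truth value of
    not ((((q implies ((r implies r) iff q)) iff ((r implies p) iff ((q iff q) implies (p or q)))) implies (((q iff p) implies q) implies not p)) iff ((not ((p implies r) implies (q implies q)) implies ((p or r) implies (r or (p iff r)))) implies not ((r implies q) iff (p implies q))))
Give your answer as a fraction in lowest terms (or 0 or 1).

5/6

r implies r = 1/2 implies 1/2 = 1
(r implies r) iff q = 1 iff 1/3 = 1/3
q implies ((r implies r) iff q) = 1/3 implies 1/3 = 1
r implies p = 1/2 implies 1/6 = 2/3
q iff q = 1/3 iff 1/3 = 1
p or q = 1/6 or 1/3 = 1/3
(q iff q) implies (p or q) = 1 implies 1/3 = 1/3
(r implies p) iff ((q iff q) implies (p or q)) = 2/3 iff 1/3 = 2/3
(q implies ((r implies r) iff q)) iff ((r implies p) iff ((q iff q) implies (p or q))) = 1 iff 2/3 = 2/3
q iff p = 1/3 iff 1/6 = 5/6
(q iff p) implies q = 5/6 implies 1/3 = 1/2
not p = not 1/6 = 5/6
((q iff p) implies q) implies not p = 1/2 implies 5/6 = 1
((q implies ((r implies r) iff q)) iff ((r implies p) iff ((q iff q) implies (p or q)))) implies (((q iff p) implies q) implies not p) = 2/3 implies 1 = 1
p implies r = 1/6 implies 1/2 = 1
q implies q = 1/3 implies 1/3 = 1
(p implies r) implies (q implies q) = 1 implies 1 = 1
not ((p implies r) implies (q implies q)) = not 1 = 0
p or r = 1/6 or 1/2 = 1/2
p iff r = 1/6 iff 1/2 = 2/3
r or (p iff r) = 1/2 or 2/3 = 2/3
(p or r) implies (r or (p iff r)) = 1/2 implies 2/3 = 1
not ((p implies r) implies (q implies q)) implies ((p or r) implies (r or (p iff r))) = 0 implies 1 = 1
r implies q = 1/2 implies 1/3 = 5/6
p implies q = 1/6 implies 1/3 = 1
(r implies q) iff (p implies q) = 5/6 iff 1 = 5/6
not ((r implies q) iff (p implies q)) = not 5/6 = 1/6
(not ((p implies r) implies (q implies q)) implies ((p or r) implies (r or (p iff r)))) implies not ((r implies q) iff (p implies q)) = 1 implies 1/6 = 1/6
(((q implies ((r implies r) iff q)) iff ((r implies p) iff ((q iff q) implies (p or q)))) implies (((q iff p) implies q) implies not p)) iff ((not ((p implies r) implies (q implies q)) implies ((p or r) implies (r or (p iff r)))) implies not ((r implies q) iff (p implies q))) = 1 iff 1/6 = 1/6
not ((((q implies ((r implies r) iff q)) iff ((r implies p) iff ((q iff q) implies (p or q)))) implies (((q iff p) implies q) implies not p)) iff ((not ((p implies r) implies (q implies q)) implies ((p or r) implies (r or (p iff r)))) implies not ((r implies q) iff (p implies q)))) = not 1/6 = 5/6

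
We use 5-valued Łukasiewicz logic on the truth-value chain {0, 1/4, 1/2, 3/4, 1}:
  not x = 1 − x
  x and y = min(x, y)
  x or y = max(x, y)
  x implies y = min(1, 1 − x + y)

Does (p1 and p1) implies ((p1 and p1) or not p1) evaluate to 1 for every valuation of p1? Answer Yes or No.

p1 = 0 ↦ 1
p1 = 1/4 ↦ 1
p1 = 1/2 ↦ 1
p1 = 3/4 ↦ 1
p1 = 1 ↦ 1
Every assignment gives a value ≥ 1.

Yes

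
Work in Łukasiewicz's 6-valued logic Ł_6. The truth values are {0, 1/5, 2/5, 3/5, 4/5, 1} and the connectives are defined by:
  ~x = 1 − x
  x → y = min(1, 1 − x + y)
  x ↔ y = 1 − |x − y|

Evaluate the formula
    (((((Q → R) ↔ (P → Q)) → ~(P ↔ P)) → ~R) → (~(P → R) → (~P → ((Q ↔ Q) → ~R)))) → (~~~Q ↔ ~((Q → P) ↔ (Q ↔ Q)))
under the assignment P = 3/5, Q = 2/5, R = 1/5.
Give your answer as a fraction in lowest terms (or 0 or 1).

Q → R = 2/5 → 1/5 = 4/5
P → Q = 3/5 → 2/5 = 4/5
(Q → R) ↔ (P → Q) = 4/5 ↔ 4/5 = 1
P ↔ P = 3/5 ↔ 3/5 = 1
~(P ↔ P) = ~1 = 0
((Q → R) ↔ (P → Q)) → ~(P ↔ P) = 1 → 0 = 0
~R = ~1/5 = 4/5
(((Q → R) ↔ (P → Q)) → ~(P ↔ P)) → ~R = 0 → 4/5 = 1
P → R = 3/5 → 1/5 = 3/5
~(P → R) = ~3/5 = 2/5
~P = ~3/5 = 2/5
Q ↔ Q = 2/5 ↔ 2/5 = 1
~R = ~1/5 = 4/5
(Q ↔ Q) → ~R = 1 → 4/5 = 4/5
~P → ((Q ↔ Q) → ~R) = 2/5 → 4/5 = 1
~(P → R) → (~P → ((Q ↔ Q) → ~R)) = 2/5 → 1 = 1
((((Q → R) ↔ (P → Q)) → ~(P ↔ P)) → ~R) → (~(P → R) → (~P → ((Q ↔ Q) → ~R))) = 1 → 1 = 1
~Q = ~2/5 = 3/5
~~Q = ~3/5 = 2/5
~~~Q = ~2/5 = 3/5
Q → P = 2/5 → 3/5 = 1
Q ↔ Q = 2/5 ↔ 2/5 = 1
(Q → P) ↔ (Q ↔ Q) = 1 ↔ 1 = 1
~((Q → P) ↔ (Q ↔ Q)) = ~1 = 0
~~~Q ↔ ~((Q → P) ↔ (Q ↔ Q)) = 3/5 ↔ 0 = 2/5
(((((Q → R) ↔ (P → Q)) → ~(P ↔ P)) → ~R) → (~(P → R) → (~P → ((Q ↔ Q) → ~R)))) → (~~~Q ↔ ~((Q → P) ↔ (Q ↔ Q))) = 1 → 2/5 = 2/5

2/5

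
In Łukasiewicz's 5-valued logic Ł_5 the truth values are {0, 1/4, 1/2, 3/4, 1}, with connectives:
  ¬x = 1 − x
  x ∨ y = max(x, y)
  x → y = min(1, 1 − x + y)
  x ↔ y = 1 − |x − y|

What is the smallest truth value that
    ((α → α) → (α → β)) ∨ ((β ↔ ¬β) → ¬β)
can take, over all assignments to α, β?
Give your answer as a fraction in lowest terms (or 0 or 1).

Take α = 1, β = 1/2:
α → α = 1 → 1 = 1
α → β = 1 → 1/2 = 1/2
(α → α) → (α → β) = 1 → 1/2 = 1/2
¬β = ¬1/2 = 1/2
β ↔ ¬β = 1/2 ↔ 1/2 = 1
¬β = ¬1/2 = 1/2
(β ↔ ¬β) → ¬β = 1 → 1/2 = 1/2
((α → α) → (α → β)) ∨ ((β ↔ ¬β) → ¬β) = 1/2 ∨ 1/2 = 1/2
No assignment yields a value below 1/2, so this is the minimum.

1/2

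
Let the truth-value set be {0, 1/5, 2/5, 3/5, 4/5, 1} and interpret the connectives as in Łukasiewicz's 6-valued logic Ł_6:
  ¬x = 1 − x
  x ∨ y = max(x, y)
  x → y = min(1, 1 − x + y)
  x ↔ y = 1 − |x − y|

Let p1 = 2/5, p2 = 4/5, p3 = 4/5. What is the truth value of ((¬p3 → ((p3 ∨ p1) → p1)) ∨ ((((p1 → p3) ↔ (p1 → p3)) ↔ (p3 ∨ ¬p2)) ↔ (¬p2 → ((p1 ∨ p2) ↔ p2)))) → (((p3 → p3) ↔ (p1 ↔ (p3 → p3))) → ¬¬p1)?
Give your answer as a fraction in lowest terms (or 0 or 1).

1

¬p3 = ¬4/5 = 1/5
p3 ∨ p1 = 4/5 ∨ 2/5 = 4/5
(p3 ∨ p1) → p1 = 4/5 → 2/5 = 3/5
¬p3 → ((p3 ∨ p1) → p1) = 1/5 → 3/5 = 1
p1 → p3 = 2/5 → 4/5 = 1
p1 → p3 = 2/5 → 4/5 = 1
(p1 → p3) ↔ (p1 → p3) = 1 ↔ 1 = 1
¬p2 = ¬4/5 = 1/5
p3 ∨ ¬p2 = 4/5 ∨ 1/5 = 4/5
((p1 → p3) ↔ (p1 → p3)) ↔ (p3 ∨ ¬p2) = 1 ↔ 4/5 = 4/5
¬p2 = ¬4/5 = 1/5
p1 ∨ p2 = 2/5 ∨ 4/5 = 4/5
(p1 ∨ p2) ↔ p2 = 4/5 ↔ 4/5 = 1
¬p2 → ((p1 ∨ p2) ↔ p2) = 1/5 → 1 = 1
(((p1 → p3) ↔ (p1 → p3)) ↔ (p3 ∨ ¬p2)) ↔ (¬p2 → ((p1 ∨ p2) ↔ p2)) = 4/5 ↔ 1 = 4/5
(¬p3 → ((p3 ∨ p1) → p1)) ∨ ((((p1 → p3) ↔ (p1 → p3)) ↔ (p3 ∨ ¬p2)) ↔ (¬p2 → ((p1 ∨ p2) ↔ p2))) = 1 ∨ 4/5 = 1
p3 → p3 = 4/5 → 4/5 = 1
p3 → p3 = 4/5 → 4/5 = 1
p1 ↔ (p3 → p3) = 2/5 ↔ 1 = 2/5
(p3 → p3) ↔ (p1 ↔ (p3 → p3)) = 1 ↔ 2/5 = 2/5
¬p1 = ¬2/5 = 3/5
¬¬p1 = ¬3/5 = 2/5
((p3 → p3) ↔ (p1 ↔ (p3 → p3))) → ¬¬p1 = 2/5 → 2/5 = 1
((¬p3 → ((p3 ∨ p1) → p1)) ∨ ((((p1 → p3) ↔ (p1 → p3)) ↔ (p3 ∨ ¬p2)) ↔ (¬p2 → ((p1 ∨ p2) ↔ p2)))) → (((p3 → p3) ↔ (p1 ↔ (p3 → p3))) → ¬¬p1) = 1 → 1 = 1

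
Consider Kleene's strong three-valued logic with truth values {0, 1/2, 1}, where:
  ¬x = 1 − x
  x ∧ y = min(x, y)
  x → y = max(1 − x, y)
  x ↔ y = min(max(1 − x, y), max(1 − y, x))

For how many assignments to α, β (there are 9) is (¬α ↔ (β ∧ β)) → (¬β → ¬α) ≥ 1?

α = 0, β = 0 ↦ 1  ≥
α = 0, β = 1/2 ↦ 1  ≥
α = 0, β = 1 ↦ 1  ≥
α = 1/2, β = 0 ↦ 1/2  <
α = 1/2, β = 1/2 ↦ 1/2  <
α = 1/2, β = 1 ↦ 1  ≥
α = 1, β = 0 ↦ 0  <
α = 1, β = 1/2 ↦ 1/2  <
α = 1, β = 1 ↦ 1  ≥
So 5 of the 9 assignments meet the threshold.

5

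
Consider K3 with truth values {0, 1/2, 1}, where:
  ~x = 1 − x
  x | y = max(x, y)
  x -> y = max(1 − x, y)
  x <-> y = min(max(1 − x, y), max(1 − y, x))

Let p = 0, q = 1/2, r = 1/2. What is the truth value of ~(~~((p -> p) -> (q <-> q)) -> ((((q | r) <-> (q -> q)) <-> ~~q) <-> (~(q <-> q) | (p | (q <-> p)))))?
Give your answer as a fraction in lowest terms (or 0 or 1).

1/2

p -> p = 0 -> 0 = 1
q <-> q = 1/2 <-> 1/2 = 1/2
(p -> p) -> (q <-> q) = 1 -> 1/2 = 1/2
~((p -> p) -> (q <-> q)) = ~1/2 = 1/2
~~((p -> p) -> (q <-> q)) = ~1/2 = 1/2
q | r = 1/2 | 1/2 = 1/2
q -> q = 1/2 -> 1/2 = 1/2
(q | r) <-> (q -> q) = 1/2 <-> 1/2 = 1/2
~q = ~1/2 = 1/2
~~q = ~1/2 = 1/2
((q | r) <-> (q -> q)) <-> ~~q = 1/2 <-> 1/2 = 1/2
q <-> q = 1/2 <-> 1/2 = 1/2
~(q <-> q) = ~1/2 = 1/2
q <-> p = 1/2 <-> 0 = 1/2
p | (q <-> p) = 0 | 1/2 = 1/2
~(q <-> q) | (p | (q <-> p)) = 1/2 | 1/2 = 1/2
(((q | r) <-> (q -> q)) <-> ~~q) <-> (~(q <-> q) | (p | (q <-> p))) = 1/2 <-> 1/2 = 1/2
~~((p -> p) -> (q <-> q)) -> ((((q | r) <-> (q -> q)) <-> ~~q) <-> (~(q <-> q) | (p | (q <-> p)))) = 1/2 -> 1/2 = 1/2
~(~~((p -> p) -> (q <-> q)) -> ((((q | r) <-> (q -> q)) <-> ~~q) <-> (~(q <-> q) | (p | (q <-> p))))) = ~1/2 = 1/2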